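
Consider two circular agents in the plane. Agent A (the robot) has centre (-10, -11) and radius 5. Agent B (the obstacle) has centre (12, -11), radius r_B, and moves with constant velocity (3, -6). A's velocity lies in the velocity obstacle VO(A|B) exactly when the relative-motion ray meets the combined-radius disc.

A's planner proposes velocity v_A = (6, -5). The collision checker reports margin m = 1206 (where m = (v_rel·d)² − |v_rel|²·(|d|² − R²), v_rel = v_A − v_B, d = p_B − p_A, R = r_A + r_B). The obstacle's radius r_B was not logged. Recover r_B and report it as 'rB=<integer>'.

m = 1206
d = (22, 0);  v_rel = (3, 1),  |v_rel|² = 10
v_rel×d = (3)·(0) − (1)·(22) = -22
since m = R²·10 − (-22)²:  R² = (484 + 1206) / 10 = 169
R = √169 = 13  ⇒  r_B = 13 − 5 = 8

rB=8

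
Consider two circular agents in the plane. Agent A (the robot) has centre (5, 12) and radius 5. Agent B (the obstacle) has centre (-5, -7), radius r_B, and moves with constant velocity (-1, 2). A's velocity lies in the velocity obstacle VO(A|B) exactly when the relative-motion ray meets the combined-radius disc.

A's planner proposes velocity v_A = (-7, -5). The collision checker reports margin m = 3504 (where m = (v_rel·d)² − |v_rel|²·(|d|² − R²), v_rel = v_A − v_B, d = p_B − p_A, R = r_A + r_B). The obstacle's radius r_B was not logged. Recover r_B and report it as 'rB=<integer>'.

m = 3504
d = (-10, -19);  v_rel = (-6, -7),  |v_rel|² = 85
v_rel×d = (-6)·(-19) − (-7)·(-10) = 44
since m = R²·85 − 44²:  R² = (1936 + 3504) / 85 = 64
R = √64 = 8  ⇒  r_B = 8 − 5 = 3

rB=3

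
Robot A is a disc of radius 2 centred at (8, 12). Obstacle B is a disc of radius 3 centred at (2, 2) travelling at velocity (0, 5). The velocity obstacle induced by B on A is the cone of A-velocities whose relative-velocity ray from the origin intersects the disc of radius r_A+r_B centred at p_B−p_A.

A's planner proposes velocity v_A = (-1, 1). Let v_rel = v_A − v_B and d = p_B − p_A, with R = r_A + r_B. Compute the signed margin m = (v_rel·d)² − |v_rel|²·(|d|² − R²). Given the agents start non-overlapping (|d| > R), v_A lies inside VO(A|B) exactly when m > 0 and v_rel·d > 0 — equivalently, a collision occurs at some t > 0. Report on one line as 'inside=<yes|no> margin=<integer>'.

d = (-6, -10),  |d|² = 136;  R = 2+3 = 5,  c = 136−5² = 111
v_rel = (-1, -4),  |v_rel|² = 17;  v_rel·d = (-1)·(-6) + (-4)·(-10) = 46
17·t² − 92·t + 111 = 0  ⇒  m = 46² − 17·111 = 229
m = 229 > 0,  v_rel·d = 46 > 0  ⇒  inside

inside=yes margin=229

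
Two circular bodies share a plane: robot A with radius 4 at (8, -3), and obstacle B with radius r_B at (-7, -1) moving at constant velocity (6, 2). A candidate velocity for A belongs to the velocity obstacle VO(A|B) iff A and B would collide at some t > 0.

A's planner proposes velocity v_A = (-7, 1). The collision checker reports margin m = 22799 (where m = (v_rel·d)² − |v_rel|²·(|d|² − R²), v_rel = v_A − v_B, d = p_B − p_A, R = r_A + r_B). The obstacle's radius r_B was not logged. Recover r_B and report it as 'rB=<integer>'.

m = 22799
d = (-15, 2);  v_rel = (-13, -1),  |v_rel|² = 170
v_rel×d = (-13)·(2) − (-1)·(-15) = -41
since m = R²·170 − (-41)²:  R² = (1681 + 22799) / 170 = 144
R = √144 = 12  ⇒  r_B = 12 − 4 = 8

rB=8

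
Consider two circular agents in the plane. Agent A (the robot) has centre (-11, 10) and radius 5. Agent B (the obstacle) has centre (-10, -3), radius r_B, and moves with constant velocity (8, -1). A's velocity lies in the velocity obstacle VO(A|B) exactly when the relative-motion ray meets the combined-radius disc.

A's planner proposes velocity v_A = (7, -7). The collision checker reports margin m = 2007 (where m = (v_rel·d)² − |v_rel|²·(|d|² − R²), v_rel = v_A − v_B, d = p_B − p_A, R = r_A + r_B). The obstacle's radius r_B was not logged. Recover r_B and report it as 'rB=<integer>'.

m = 2007
d = (1, -13);  v_rel = (-1, -6),  |v_rel|² = 37
v_rel×d = (-1)·(-13) − (-6)·(1) = 19
since m = R²·37 − 19²:  R² = (361 + 2007) / 37 = 64
R = √64 = 8  ⇒  r_B = 8 − 5 = 3

rB=3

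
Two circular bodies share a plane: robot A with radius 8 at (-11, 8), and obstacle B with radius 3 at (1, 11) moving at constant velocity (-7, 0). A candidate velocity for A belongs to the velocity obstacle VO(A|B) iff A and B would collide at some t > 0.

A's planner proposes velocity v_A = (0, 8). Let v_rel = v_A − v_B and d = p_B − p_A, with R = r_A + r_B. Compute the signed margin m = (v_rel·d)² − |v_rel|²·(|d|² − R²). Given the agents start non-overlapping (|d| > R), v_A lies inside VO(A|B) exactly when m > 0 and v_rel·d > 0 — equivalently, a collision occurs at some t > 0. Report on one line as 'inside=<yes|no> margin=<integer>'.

d = (12, 3),  |d|² = 153;  R = 8+3 = 11,  c = 153−11² = 32
v_rel = (7, 8),  |v_rel|² = 113;  v_rel·d = (7)·(12) + (8)·(3) = 108
113·t² − 216·t + 32 = 0  ⇒  m = 108² − 113·32 = 8048
m = 8048 > 0,  v_rel·d = 108 > 0  ⇒  inside

inside=yes margin=8048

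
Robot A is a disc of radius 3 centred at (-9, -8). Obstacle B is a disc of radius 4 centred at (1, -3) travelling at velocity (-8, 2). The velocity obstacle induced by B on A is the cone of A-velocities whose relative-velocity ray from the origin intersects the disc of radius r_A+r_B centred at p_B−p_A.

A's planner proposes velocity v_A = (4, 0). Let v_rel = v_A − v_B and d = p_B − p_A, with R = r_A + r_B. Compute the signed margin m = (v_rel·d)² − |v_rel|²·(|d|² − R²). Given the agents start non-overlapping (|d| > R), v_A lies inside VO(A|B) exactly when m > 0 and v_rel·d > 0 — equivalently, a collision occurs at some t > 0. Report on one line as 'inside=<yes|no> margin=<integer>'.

d = (10, 5),  |d|² = 125;  R = 3+4 = 7,  c = 125−7² = 76
v_rel = (12, -2),  |v_rel|² = 148;  v_rel·d = (12)·(10) + (-2)·(5) = 110
148·t² − 220·t + 76 = 0  ⇒  m = 110² − 148·76 = 852
m = 852 > 0,  v_rel·d = 110 > 0  ⇒  inside

inside=yes margin=852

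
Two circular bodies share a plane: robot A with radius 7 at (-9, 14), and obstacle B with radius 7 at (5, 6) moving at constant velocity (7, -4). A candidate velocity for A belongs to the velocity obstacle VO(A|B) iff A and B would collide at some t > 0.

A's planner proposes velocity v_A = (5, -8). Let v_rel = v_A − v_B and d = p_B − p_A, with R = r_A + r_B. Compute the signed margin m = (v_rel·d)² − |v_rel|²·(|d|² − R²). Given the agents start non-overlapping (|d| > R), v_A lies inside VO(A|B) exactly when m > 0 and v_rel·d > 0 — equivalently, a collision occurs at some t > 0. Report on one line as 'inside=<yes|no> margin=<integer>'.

d = (14, -8),  |d|² = 260;  R = 7+7 = 14,  c = 260−14² = 64
v_rel = (-2, -4),  |v_rel|² = 20;  v_rel·d = (-2)·(14) + (-4)·(-8) = 4
20·t² − 8·t + 64 = 0  ⇒  m = 4² − 20·64 = -1264
m = -1264 < 0,  v_rel·d = 4 > 0  ⇒  outside

inside=no margin=-1264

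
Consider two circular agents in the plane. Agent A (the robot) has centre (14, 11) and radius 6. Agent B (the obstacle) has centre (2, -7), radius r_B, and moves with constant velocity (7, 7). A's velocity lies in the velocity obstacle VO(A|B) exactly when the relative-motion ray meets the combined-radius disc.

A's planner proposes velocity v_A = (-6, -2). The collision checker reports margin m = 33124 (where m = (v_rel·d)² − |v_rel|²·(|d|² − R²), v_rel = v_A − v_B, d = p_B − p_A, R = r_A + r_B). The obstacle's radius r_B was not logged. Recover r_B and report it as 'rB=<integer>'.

m = 33124
d = (-12, -18);  v_rel = (-13, -9),  |v_rel|² = 250
v_rel×d = (-13)·(-18) − (-9)·(-12) = 126
since m = R²·250 − 126²:  R² = (15876 + 33124) / 250 = 196
R = √196 = 14  ⇒  r_B = 14 − 6 = 8

rB=8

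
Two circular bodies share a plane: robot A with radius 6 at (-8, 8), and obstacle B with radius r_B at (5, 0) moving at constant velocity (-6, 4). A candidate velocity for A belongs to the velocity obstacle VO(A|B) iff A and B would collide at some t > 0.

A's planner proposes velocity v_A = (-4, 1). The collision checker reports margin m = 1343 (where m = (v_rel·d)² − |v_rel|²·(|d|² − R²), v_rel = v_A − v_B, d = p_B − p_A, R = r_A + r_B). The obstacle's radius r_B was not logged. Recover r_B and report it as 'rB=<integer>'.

m = 1343
d = (13, -8);  v_rel = (2, -3),  |v_rel|² = 13
v_rel×d = (2)·(-8) − (-3)·(13) = 23
since m = R²·13 − 23²:  R² = (529 + 1343) / 13 = 144
R = √144 = 12  ⇒  r_B = 12 − 6 = 6

rB=6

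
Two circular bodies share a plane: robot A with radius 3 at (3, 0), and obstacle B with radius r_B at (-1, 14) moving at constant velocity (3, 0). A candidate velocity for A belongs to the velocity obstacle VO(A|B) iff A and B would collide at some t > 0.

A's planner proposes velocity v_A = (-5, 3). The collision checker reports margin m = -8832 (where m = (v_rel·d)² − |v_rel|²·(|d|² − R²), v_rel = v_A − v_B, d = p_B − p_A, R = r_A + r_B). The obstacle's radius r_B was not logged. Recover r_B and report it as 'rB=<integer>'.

m = -8832
d = (-4, 14);  v_rel = (-8, 3),  |v_rel|² = 73
v_rel×d = (-8)·(14) − (3)·(-4) = -100
since m = R²·73 − (-100)²:  R² = (10000 + -8832) / 73 = 16
R = √16 = 4  ⇒  r_B = 4 − 3 = 1

rB=1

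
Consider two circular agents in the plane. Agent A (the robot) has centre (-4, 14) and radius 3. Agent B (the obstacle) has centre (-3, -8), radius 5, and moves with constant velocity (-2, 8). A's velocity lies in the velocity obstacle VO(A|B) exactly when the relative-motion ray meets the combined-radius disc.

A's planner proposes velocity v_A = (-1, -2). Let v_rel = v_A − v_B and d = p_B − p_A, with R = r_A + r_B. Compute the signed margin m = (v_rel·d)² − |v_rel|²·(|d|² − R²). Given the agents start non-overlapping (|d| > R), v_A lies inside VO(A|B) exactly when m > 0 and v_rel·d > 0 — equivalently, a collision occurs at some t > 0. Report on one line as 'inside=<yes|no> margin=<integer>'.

d = (1, -22),  |d|² = 485;  R = 3+5 = 8,  c = 485−8² = 421
v_rel = (1, -10),  |v_rel|² = 101;  v_rel·d = (1)·(1) + (-10)·(-22) = 221
101·t² − 442·t + 421 = 0  ⇒  m = 221² − 101·421 = 6320
m = 6320 > 0,  v_rel·d = 221 > 0  ⇒  inside

inside=yes margin=6320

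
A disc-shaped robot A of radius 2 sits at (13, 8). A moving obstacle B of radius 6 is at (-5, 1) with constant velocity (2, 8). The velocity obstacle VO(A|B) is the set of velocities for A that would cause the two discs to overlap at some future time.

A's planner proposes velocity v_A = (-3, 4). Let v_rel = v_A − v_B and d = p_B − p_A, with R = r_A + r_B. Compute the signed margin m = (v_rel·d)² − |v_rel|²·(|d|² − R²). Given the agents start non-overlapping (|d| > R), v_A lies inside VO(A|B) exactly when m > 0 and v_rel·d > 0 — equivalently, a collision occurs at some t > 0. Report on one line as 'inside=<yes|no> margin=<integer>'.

d = (-18, -7),  |d|² = 373;  R = 2+6 = 8,  c = 373−8² = 309
v_rel = (-5, -4),  |v_rel|² = 41;  v_rel·d = (-5)·(-18) + (-4)·(-7) = 118
41·t² − 236·t + 309 = 0  ⇒  m = 118² − 41·309 = 1255
m = 1255 > 0,  v_rel·d = 118 > 0  ⇒  inside

inside=yes margin=1255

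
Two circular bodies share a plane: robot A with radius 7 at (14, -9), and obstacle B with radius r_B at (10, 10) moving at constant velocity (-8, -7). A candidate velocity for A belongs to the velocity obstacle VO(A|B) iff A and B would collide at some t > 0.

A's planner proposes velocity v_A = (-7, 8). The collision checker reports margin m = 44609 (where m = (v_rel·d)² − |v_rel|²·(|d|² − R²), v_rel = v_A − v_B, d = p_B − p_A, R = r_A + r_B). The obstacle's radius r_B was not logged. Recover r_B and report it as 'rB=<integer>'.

m = 44609
d = (-4, 19);  v_rel = (1, 15),  |v_rel|² = 226
v_rel×d = (1)·(19) − (15)·(-4) = 79
since m = R²·226 − 79²:  R² = (6241 + 44609) / 226 = 225
R = √225 = 15  ⇒  r_B = 15 − 7 = 8

rB=8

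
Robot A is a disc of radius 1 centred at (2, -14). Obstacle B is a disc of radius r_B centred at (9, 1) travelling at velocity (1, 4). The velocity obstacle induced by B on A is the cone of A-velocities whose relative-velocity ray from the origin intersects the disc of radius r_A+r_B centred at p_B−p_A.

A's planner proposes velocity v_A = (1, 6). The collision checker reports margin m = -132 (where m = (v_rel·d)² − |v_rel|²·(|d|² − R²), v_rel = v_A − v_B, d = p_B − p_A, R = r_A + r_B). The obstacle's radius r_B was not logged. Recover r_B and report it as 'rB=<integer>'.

m = -132
d = (7, 15);  v_rel = (0, 2),  |v_rel|² = 4
v_rel×d = (0)·(15) − (2)·(7) = -14
since m = R²·4 − (-14)²:  R² = (196 + -132) / 4 = 16
R = √16 = 4  ⇒  r_B = 4 − 1 = 3

rB=3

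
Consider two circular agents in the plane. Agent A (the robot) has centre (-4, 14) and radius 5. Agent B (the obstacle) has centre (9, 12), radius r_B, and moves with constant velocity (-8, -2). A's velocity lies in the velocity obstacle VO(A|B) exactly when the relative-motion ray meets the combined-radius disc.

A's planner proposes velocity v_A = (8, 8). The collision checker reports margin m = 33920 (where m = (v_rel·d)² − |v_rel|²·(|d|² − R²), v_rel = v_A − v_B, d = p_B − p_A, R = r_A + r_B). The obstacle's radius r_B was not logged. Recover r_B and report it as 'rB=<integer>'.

m = 33920
d = (13, -2);  v_rel = (16, 10),  |v_rel|² = 356
v_rel×d = (16)·(-2) − (10)·(13) = -162
since m = R²·356 − (-162)²:  R² = (26244 + 33920) / 356 = 169
R = √169 = 13  ⇒  r_B = 13 − 5 = 8

rB=8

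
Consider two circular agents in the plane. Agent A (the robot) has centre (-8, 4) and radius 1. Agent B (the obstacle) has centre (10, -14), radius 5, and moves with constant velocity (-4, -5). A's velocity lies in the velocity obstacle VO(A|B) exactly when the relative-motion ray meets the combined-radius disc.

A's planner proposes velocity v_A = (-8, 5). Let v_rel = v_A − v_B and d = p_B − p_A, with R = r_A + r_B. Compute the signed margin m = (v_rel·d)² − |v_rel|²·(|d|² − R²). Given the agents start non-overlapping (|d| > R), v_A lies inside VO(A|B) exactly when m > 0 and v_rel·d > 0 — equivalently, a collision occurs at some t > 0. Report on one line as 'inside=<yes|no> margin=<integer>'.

d = (18, -18),  |d|² = 648;  R = 1+5 = 6,  c = 648−6² = 612
v_rel = (-4, 10),  |v_rel|² = 116;  v_rel·d = (-4)·(18) + (10)·(-18) = -252
116·t² + 504·t + 612 = 0  ⇒  m = (-252)² − 116·612 = -7488
m = -7488 < 0,  v_rel·d = -252 < 0  ⇒  outside

inside=no margin=-7488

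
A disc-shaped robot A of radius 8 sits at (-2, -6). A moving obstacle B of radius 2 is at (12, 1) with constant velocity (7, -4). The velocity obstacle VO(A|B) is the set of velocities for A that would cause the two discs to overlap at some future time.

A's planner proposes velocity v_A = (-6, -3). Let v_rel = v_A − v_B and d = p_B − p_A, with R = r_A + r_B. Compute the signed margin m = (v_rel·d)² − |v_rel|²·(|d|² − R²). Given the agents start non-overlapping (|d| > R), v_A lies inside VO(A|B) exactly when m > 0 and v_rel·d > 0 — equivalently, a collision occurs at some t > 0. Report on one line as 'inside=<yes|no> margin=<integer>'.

d = (14, 7),  |d|² = 245;  R = 8+2 = 10,  c = 245−10² = 145
v_rel = (-13, 1),  |v_rel|² = 170;  v_rel·d = (-13)·(14) + (1)·(7) = -175
170·t² + 350·t + 145 = 0  ⇒  m = (-175)² − 170·145 = 5975
m = 5975 > 0,  v_rel·d = -175 < 0  ⇒  outside

inside=no margin=5975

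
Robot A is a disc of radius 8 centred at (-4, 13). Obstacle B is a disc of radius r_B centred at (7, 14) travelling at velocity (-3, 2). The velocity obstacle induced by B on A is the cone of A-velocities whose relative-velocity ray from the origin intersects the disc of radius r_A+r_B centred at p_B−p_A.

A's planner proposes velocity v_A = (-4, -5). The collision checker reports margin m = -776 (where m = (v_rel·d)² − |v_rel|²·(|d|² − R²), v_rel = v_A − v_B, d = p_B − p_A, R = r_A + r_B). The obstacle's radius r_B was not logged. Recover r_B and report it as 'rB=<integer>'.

m = -776
d = (11, 1);  v_rel = (-1, -7),  |v_rel|² = 50
v_rel×d = (-1)·(1) − (-7)·(11) = 76
since m = R²·50 − 76²:  R² = (5776 + -776) / 50 = 100
R = √100 = 10  ⇒  r_B = 10 − 8 = 2

rB=2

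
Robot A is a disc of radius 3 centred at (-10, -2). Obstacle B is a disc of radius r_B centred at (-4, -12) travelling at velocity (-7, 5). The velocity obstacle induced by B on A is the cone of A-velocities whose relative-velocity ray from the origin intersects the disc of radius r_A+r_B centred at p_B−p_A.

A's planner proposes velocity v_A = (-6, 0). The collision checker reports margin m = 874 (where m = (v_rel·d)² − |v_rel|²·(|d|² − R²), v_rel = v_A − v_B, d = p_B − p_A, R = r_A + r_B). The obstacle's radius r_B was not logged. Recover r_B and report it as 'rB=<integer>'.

m = 874
d = (6, -10);  v_rel = (1, -5),  |v_rel|² = 26
v_rel×d = (1)·(-10) − (-5)·(6) = 20
since m = R²·26 − 20²:  R² = (400 + 874) / 26 = 49
R = √49 = 7  ⇒  r_B = 7 − 3 = 4

rB=4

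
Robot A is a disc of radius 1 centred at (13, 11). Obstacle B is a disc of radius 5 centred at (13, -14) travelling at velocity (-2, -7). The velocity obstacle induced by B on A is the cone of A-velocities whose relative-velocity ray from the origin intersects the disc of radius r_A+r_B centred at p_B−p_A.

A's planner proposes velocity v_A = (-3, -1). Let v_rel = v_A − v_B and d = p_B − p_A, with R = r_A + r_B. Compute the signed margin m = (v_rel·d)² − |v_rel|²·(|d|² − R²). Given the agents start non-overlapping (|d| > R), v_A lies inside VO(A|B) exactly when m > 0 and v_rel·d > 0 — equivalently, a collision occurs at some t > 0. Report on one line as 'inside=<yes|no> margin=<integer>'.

d = (0, -25),  |d|² = 625;  R = 1+5 = 6,  c = 625−6² = 589
v_rel = (-1, 6),  |v_rel|² = 37;  v_rel·d = (-1)·(0) + (6)·(-25) = -150
37·t² + 300·t + 589 = 0  ⇒  m = (-150)² − 37·589 = 707
m = 707 > 0,  v_rel·d = -150 < 0  ⇒  outside

inside=no margin=707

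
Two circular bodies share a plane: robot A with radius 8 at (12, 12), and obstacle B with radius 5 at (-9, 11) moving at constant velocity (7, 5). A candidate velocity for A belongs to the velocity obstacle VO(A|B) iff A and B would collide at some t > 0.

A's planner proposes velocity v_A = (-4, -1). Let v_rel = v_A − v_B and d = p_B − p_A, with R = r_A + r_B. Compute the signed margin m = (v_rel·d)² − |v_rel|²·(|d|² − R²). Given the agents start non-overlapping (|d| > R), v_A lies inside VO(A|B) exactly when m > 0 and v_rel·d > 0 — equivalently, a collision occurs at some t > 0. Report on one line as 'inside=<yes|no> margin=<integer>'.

d = (-21, -1),  |d|² = 442;  R = 8+5 = 13,  c = 442−13² = 273
v_rel = (-11, -6),  |v_rel|² = 157;  v_rel·d = (-11)·(-21) + (-6)·(-1) = 237
157·t² − 474·t + 273 = 0  ⇒  m = 237² − 157·273 = 13308
m = 13308 > 0,  v_rel·d = 237 > 0  ⇒  inside

inside=yes margin=13308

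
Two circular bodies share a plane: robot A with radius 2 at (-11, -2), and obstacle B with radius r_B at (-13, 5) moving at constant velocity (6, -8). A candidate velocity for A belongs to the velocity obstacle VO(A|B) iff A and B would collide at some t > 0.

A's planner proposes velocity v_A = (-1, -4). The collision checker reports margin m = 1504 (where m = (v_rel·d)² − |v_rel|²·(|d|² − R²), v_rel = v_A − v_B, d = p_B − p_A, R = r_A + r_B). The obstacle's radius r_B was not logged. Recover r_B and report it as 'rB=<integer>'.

m = 1504
d = (-2, 7);  v_rel = (-7, 4),  |v_rel|² = 65
v_rel×d = (-7)·(7) − (4)·(-2) = -41
since m = R²·65 − (-41)²:  R² = (1681 + 1504) / 65 = 49
R = √49 = 7  ⇒  r_B = 7 − 2 = 5

rB=5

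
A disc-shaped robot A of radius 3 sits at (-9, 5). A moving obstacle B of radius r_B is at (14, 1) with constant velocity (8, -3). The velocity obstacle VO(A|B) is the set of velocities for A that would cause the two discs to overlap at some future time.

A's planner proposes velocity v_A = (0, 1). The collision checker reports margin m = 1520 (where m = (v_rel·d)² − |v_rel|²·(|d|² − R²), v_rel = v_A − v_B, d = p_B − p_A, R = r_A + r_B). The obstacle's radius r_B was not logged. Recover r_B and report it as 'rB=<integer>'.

m = 1520
d = (23, -4);  v_rel = (-8, 4),  |v_rel|² = 80
v_rel×d = (-8)·(-4) − (4)·(23) = -60
since m = R²·80 − (-60)²:  R² = (3600 + 1520) / 80 = 64
R = √64 = 8  ⇒  r_B = 8 − 3 = 5

rB=5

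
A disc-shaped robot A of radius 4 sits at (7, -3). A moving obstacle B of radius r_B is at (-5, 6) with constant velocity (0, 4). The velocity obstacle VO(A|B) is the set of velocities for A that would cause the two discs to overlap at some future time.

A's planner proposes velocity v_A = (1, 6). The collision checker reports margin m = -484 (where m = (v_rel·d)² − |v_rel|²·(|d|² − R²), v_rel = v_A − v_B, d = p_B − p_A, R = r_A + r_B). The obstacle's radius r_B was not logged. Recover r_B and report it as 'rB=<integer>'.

m = -484
d = (-12, 9);  v_rel = (1, 2),  |v_rel|² = 5
v_rel×d = (1)·(9) − (2)·(-12) = 33
since m = R²·5 − 33²:  R² = (1089 + -484) / 5 = 121
R = √121 = 11  ⇒  r_B = 11 − 4 = 7

rB=7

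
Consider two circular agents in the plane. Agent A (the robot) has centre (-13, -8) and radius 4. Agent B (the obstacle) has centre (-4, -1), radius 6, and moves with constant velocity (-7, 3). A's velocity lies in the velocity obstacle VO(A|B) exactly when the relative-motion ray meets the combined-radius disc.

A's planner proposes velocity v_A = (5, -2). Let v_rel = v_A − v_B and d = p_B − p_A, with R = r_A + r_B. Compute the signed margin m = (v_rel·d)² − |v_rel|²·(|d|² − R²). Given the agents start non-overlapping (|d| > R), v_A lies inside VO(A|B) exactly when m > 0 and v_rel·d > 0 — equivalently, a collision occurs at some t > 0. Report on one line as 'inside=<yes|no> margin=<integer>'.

d = (9, 7),  |d|² = 130;  R = 4+6 = 10,  c = 130−10² = 30
v_rel = (12, -5),  |v_rel|² = 169;  v_rel·d = (12)·(9) + (-5)·(7) = 73
169·t² − 146·t + 30 = 0  ⇒  m = 73² − 169·30 = 259
m = 259 > 0,  v_rel·d = 73 > 0  ⇒  inside

inside=yes margin=259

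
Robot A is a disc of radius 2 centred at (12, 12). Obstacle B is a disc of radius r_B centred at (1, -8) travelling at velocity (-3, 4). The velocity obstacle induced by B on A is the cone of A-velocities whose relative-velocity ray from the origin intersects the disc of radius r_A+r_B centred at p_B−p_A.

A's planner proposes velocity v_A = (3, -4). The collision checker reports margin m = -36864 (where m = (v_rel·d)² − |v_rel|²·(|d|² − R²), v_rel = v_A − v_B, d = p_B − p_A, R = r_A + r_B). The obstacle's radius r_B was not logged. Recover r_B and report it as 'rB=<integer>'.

m = -36864
d = (-11, -20);  v_rel = (6, -8),  |v_rel|² = 100
v_rel×d = (6)·(-20) − (-8)·(-11) = -208
since m = R²·100 − (-208)²:  R² = (43264 + -36864) / 100 = 64
R = √64 = 8  ⇒  r_B = 8 − 2 = 6

rB=6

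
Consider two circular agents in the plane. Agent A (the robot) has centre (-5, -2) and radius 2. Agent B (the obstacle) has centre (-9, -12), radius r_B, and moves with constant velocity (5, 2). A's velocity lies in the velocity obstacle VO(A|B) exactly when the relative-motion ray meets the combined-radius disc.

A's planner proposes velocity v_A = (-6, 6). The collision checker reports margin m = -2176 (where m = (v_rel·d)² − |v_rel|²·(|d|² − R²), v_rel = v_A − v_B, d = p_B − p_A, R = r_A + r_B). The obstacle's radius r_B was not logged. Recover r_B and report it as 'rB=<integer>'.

m = -2176
d = (-4, -10);  v_rel = (-11, 4),  |v_rel|² = 137
v_rel×d = (-11)·(-10) − (4)·(-4) = 126
since m = R²·137 − 126²:  R² = (15876 + -2176) / 137 = 100
R = √100 = 10  ⇒  r_B = 10 − 2 = 8

rB=8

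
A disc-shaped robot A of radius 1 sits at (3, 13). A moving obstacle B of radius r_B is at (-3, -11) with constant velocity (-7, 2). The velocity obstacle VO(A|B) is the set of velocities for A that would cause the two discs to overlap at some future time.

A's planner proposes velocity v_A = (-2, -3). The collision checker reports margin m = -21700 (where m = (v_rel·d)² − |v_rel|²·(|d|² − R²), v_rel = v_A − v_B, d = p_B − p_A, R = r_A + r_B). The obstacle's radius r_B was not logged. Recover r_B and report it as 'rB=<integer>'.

m = -21700
d = (-6, -24);  v_rel = (5, -5),  |v_rel|² = 50
v_rel×d = (5)·(-24) − (-5)·(-6) = -150
since m = R²·50 − (-150)²:  R² = (22500 + -21700) / 50 = 16
R = √16 = 4  ⇒  r_B = 4 − 1 = 3

rB=3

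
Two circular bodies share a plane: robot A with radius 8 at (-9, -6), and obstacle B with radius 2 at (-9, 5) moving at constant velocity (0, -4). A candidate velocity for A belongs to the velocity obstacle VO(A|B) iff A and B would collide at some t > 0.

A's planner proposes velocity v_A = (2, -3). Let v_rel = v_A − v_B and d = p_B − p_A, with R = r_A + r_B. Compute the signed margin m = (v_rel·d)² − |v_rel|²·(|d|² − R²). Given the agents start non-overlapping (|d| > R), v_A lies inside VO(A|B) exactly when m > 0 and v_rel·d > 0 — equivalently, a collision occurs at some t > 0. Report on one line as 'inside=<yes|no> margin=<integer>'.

d = (0, 11),  |d|² = 121;  R = 8+2 = 10,  c = 121−10² = 21
v_rel = (2, 1),  |v_rel|² = 5;  v_rel·d = (2)·(0) + (1)·(11) = 11
5·t² − 22·t + 21 = 0  ⇒  m = 11² − 5·21 = 16
m = 16 > 0,  v_rel·d = 11 > 0  ⇒  inside

inside=yes margin=16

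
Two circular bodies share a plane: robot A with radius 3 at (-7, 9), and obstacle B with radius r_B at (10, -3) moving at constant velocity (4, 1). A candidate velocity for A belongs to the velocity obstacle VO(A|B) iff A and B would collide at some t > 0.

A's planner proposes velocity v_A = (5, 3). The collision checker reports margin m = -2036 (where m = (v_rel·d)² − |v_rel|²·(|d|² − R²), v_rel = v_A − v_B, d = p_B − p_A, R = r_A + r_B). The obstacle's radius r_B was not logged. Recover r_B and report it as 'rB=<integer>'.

m = -2036
d = (17, -12);  v_rel = (1, 2),  |v_rel|² = 5
v_rel×d = (1)·(-12) − (2)·(17) = -46
since m = R²·5 − (-46)²:  R² = (2116 + -2036) / 5 = 16
R = √16 = 4  ⇒  r_B = 4 − 3 = 1

rB=1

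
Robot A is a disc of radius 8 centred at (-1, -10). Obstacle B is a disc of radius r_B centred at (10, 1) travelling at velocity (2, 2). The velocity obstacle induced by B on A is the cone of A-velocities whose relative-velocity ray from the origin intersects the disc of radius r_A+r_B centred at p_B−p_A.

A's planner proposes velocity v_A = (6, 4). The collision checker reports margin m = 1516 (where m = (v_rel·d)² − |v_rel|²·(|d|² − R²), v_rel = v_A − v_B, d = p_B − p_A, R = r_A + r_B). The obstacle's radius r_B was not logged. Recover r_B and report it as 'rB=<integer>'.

m = 1516
d = (11, 11);  v_rel = (4, 2),  |v_rel|² = 20
v_rel×d = (4)·(11) − (2)·(11) = 22
since m = R²·20 − 22²:  R² = (484 + 1516) / 20 = 100
R = √100 = 10  ⇒  r_B = 10 − 8 = 2

rB=2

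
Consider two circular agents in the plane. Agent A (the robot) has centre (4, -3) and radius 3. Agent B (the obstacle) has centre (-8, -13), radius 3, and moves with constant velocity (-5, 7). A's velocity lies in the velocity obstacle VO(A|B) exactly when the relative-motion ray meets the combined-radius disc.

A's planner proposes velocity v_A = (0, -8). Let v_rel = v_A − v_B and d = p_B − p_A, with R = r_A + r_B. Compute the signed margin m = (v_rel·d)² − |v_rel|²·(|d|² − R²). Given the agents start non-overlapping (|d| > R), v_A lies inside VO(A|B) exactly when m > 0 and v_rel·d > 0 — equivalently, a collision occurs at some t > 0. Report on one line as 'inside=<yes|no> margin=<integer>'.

d = (-12, -10),  |d|² = 244;  R = 3+3 = 6,  c = 244−6² = 208
v_rel = (5, -15),  |v_rel|² = 250;  v_rel·d = (5)·(-12) + (-15)·(-10) = 90
250·t² − 180·t + 208 = 0  ⇒  m = 90² − 250·208 = -43900
m = -43900 < 0,  v_rel·d = 90 > 0  ⇒  outside

inside=no margin=-43900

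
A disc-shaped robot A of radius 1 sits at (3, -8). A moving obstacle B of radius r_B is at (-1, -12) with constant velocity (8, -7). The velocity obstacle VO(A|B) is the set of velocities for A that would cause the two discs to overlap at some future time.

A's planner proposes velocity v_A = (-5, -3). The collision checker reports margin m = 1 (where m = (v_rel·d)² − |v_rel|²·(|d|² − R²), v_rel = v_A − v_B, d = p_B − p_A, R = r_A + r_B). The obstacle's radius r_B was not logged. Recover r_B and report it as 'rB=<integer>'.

m = 1
d = (-4, -4);  v_rel = (-13, 4),  |v_rel|² = 185
v_rel×d = (-13)·(-4) − (4)·(-4) = 68
since m = R²·185 − 68²:  R² = (4624 + 1) / 185 = 25
R = √25 = 5  ⇒  r_B = 5 − 1 = 4

rB=4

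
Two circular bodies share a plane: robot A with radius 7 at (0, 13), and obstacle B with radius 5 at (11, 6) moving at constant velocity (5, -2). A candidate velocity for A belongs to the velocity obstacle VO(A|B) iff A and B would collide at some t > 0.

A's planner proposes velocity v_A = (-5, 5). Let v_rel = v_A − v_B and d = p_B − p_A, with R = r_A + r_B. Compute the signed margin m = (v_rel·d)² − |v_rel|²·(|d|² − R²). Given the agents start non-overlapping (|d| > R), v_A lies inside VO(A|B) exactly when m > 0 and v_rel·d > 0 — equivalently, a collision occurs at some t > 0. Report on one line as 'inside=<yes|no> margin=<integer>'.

d = (11, -7),  |d|² = 170;  R = 7+5 = 12,  c = 170−12² = 26
v_rel = (-10, 7),  |v_rel|² = 149;  v_rel·d = (-10)·(11) + (7)·(-7) = -159
149·t² + 318·t + 26 = 0  ⇒  m = (-159)² − 149·26 = 21407
m = 21407 > 0,  v_rel·d = -159 < 0  ⇒  outside

inside=no margin=21407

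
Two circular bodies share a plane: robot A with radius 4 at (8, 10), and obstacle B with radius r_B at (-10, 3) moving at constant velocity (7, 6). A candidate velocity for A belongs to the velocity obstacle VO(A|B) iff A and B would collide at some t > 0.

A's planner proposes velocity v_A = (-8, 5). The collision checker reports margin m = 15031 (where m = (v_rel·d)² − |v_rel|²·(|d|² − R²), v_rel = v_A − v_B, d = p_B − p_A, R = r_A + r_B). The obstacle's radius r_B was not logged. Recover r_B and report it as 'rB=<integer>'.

m = 15031
d = (-18, -7);  v_rel = (-15, -1),  |v_rel|² = 226
v_rel×d = (-15)·(-7) − (-1)·(-18) = 87
since m = R²·226 − 87²:  R² = (7569 + 15031) / 226 = 100
R = √100 = 10  ⇒  r_B = 10 − 4 = 6

rB=6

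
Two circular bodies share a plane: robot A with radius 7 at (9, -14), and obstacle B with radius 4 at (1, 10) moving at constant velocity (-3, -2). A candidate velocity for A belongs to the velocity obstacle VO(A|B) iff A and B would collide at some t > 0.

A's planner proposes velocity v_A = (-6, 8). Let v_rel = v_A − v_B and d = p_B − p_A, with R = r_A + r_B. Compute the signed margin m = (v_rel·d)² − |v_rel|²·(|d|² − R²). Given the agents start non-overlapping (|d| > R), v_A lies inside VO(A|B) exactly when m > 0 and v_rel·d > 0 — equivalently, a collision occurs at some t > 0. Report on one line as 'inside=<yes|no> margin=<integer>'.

d = (-8, 24),  |d|² = 640;  R = 7+4 = 11,  c = 640−11² = 519
v_rel = (-3, 10),  |v_rel|² = 109;  v_rel·d = (-3)·(-8) + (10)·(24) = 264
109·t² − 528·t + 519 = 0  ⇒  m = 264² − 109·519 = 13125
m = 13125 > 0,  v_rel·d = 264 > 0  ⇒  inside

inside=yes margin=13125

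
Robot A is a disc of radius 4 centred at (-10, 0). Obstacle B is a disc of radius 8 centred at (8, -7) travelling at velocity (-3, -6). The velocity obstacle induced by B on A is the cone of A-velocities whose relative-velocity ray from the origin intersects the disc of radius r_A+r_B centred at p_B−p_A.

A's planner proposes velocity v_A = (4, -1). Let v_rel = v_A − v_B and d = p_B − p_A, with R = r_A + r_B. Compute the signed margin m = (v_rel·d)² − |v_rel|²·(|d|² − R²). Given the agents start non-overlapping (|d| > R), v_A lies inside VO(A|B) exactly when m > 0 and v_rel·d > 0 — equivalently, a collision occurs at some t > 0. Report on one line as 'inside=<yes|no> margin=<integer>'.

d = (18, -7),  |d|² = 373;  R = 4+8 = 12,  c = 373−12² = 229
v_rel = (7, 5),  |v_rel|² = 74;  v_rel·d = (7)·(18) + (5)·(-7) = 91
74·t² − 182·t + 229 = 0  ⇒  m = 91² − 74·229 = -8665
m = -8665 < 0,  v_rel·d = 91 > 0  ⇒  outside

inside=no margin=-8665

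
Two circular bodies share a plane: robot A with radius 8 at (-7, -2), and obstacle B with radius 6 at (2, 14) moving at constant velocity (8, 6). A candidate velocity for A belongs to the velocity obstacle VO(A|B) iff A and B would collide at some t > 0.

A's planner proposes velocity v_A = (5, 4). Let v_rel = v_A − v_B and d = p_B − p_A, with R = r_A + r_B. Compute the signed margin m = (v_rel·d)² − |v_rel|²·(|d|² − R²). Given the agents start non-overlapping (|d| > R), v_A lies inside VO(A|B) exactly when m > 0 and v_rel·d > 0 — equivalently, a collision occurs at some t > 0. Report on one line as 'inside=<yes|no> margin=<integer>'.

d = (9, 16),  |d|² = 337;  R = 8+6 = 14,  c = 337−14² = 141
v_rel = (-3, -2),  |v_rel|² = 13;  v_rel·d = (-3)·(9) + (-2)·(16) = -59
13·t² + 118·t + 141 = 0  ⇒  m = (-59)² − 13·141 = 1648
m = 1648 > 0,  v_rel·d = -59 < 0  ⇒  outside

inside=no margin=1648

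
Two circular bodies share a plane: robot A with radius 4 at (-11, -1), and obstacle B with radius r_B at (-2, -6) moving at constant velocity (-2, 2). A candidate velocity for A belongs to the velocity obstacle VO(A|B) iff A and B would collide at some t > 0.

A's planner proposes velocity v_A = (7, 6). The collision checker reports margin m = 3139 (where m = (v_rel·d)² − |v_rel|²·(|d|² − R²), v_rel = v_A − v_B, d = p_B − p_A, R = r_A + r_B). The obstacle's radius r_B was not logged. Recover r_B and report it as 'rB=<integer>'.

m = 3139
d = (9, -5);  v_rel = (9, 4),  |v_rel|² = 97
v_rel×d = (9)·(-5) − (4)·(9) = -81
since m = R²·97 − (-81)²:  R² = (6561 + 3139) / 97 = 100
R = √100 = 10  ⇒  r_B = 10 − 4 = 6

rB=6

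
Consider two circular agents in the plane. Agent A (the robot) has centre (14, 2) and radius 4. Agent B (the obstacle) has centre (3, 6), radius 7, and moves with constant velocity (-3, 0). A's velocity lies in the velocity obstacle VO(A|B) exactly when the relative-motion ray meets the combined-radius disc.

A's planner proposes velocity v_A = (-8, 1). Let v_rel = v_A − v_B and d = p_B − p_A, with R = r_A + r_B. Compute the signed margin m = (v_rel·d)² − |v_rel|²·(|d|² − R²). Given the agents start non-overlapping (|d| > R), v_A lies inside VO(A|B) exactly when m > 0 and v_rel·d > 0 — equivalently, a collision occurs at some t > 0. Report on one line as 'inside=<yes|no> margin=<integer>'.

d = (-11, 4),  |d|² = 137;  R = 4+7 = 11,  c = 137−11² = 16
v_rel = (-5, 1),  |v_rel|² = 26;  v_rel·d = (-5)·(-11) + (1)·(4) = 59
26·t² − 118·t + 16 = 0  ⇒  m = 59² − 26·16 = 3065
m = 3065 > 0,  v_rel·d = 59 > 0  ⇒  inside

inside=yes margin=3065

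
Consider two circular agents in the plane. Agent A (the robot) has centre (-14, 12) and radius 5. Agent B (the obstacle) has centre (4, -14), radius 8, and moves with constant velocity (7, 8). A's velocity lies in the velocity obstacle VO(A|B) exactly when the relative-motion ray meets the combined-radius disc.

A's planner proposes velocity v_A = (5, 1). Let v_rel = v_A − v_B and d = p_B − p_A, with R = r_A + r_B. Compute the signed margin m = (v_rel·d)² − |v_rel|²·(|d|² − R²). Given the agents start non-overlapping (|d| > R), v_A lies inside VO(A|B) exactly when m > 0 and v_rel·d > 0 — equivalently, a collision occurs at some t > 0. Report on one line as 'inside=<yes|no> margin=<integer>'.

d = (18, -26),  |d|² = 1000;  R = 5+8 = 13,  c = 1000−13² = 831
v_rel = (-2, -7),  |v_rel|² = 53;  v_rel·d = (-2)·(18) + (-7)·(-26) = 146
53·t² − 292·t + 831 = 0  ⇒  m = 146² − 53·831 = -22727
m = -22727 < 0,  v_rel·d = 146 > 0  ⇒  outside

inside=no margin=-22727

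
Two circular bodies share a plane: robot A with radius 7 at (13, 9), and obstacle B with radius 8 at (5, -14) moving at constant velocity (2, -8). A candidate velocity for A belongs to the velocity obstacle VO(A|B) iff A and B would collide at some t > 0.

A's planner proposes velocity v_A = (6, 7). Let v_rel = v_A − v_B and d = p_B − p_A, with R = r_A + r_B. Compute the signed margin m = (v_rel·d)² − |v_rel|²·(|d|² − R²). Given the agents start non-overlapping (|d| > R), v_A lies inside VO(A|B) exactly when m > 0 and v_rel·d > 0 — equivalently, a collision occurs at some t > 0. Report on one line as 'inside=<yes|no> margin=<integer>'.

d = (-8, -23),  |d|² = 593;  R = 7+8 = 15,  c = 593−15² = 368
v_rel = (4, 15),  |v_rel|² = 241;  v_rel·d = (4)·(-8) + (15)·(-23) = -377
241·t² + 754·t + 368 = 0  ⇒  m = (-377)² − 241·368 = 53441
m = 53441 > 0,  v_rel·d = -377 < 0  ⇒  outside

inside=no margin=53441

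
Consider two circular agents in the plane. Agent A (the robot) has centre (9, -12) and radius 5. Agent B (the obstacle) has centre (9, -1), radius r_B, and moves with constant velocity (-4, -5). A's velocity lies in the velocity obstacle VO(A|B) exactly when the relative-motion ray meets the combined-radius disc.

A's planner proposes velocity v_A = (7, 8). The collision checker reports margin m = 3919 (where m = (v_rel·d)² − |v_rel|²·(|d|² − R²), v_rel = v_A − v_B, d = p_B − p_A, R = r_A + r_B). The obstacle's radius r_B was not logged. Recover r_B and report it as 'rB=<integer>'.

m = 3919
d = (0, 11);  v_rel = (11, 13),  |v_rel|² = 290
v_rel×d = (11)·(11) − (13)·(0) = 121
since m = R²·290 − 121²:  R² = (14641 + 3919) / 290 = 64
R = √64 = 8  ⇒  r_B = 8 − 5 = 3

rB=3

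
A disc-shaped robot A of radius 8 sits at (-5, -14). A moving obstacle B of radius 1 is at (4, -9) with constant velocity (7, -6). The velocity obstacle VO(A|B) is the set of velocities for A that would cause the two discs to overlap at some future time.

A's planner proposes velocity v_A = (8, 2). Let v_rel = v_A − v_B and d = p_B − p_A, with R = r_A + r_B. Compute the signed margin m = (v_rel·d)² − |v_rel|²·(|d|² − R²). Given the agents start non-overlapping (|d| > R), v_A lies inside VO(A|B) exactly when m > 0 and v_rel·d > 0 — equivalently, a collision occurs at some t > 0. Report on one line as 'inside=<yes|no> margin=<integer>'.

d = (9, 5),  |d|² = 106;  R = 8+1 = 9,  c = 106−9² = 25
v_rel = (1, 8),  |v_rel|² = 65;  v_rel·d = (1)·(9) + (8)·(5) = 49
65·t² − 98·t + 25 = 0  ⇒  m = 49² − 65·25 = 776
m = 776 > 0,  v_rel·d = 49 > 0  ⇒  inside

inside=yes margin=776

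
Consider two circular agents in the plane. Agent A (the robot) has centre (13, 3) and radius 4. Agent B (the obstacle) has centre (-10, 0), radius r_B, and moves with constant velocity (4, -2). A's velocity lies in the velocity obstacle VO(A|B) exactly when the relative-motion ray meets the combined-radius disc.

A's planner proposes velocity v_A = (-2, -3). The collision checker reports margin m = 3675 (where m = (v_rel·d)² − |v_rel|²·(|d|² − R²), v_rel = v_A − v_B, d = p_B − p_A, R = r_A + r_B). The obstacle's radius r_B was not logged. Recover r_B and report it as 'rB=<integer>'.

m = 3675
d = (-23, -3);  v_rel = (-6, -1),  |v_rel|² = 37
v_rel×d = (-6)·(-3) − (-1)·(-23) = -5
since m = R²·37 − (-5)²:  R² = (25 + 3675) / 37 = 100
R = √100 = 10  ⇒  r_B = 10 − 4 = 6

rB=6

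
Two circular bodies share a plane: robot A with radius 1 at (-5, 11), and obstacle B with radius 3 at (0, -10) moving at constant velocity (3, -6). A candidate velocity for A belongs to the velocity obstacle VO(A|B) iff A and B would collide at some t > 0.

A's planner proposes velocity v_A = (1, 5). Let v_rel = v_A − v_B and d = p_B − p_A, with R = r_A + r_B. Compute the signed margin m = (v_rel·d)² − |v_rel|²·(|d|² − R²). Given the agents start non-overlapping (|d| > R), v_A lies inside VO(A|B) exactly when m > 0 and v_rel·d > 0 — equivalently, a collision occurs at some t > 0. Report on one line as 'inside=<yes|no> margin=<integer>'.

d = (5, -21),  |d|² = 466;  R = 1+3 = 4,  c = 466−4² = 450
v_rel = (-2, 11),  |v_rel|² = 125;  v_rel·d = (-2)·(5) + (11)·(-21) = -241
125·t² + 482·t + 450 = 0  ⇒  m = (-241)² − 125·450 = 1831
m = 1831 > 0,  v_rel·d = -241 < 0  ⇒  outside

inside=no margin=1831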